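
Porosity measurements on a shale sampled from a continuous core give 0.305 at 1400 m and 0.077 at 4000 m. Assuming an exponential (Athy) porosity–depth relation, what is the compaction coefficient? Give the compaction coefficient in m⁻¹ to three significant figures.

Working in km (1 km = 1000 m; k in km⁻¹ = k in m⁻¹ × 1000):
Athy: φ(Z) = φ₀ e^(−kZ) ⇒ φ₁/φ₂ = e^{k(Z₂−Z₁)} ⇒ k = ln(φ₁/φ₂)/(Z₂−Z₁)
k = ln(0.305/0.077) / (4 − 1.4) = ln(3.961) / 2.6 = 1.3765 / 2.6 = 0.5294 km⁻¹

0.000529 m⁻¹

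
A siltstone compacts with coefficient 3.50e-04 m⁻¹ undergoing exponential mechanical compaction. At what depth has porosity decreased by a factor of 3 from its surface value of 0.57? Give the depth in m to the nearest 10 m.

Working in km (1 km = 1000 m; β in km⁻¹ = β in m⁻¹ × 1000):
n/n₀ = 1/3 ⇒ exp(−β·z) = 1/3 ⇒ z = ln(3) / β
z = 1.0986 / 0.35 = 3.139 km

3140 m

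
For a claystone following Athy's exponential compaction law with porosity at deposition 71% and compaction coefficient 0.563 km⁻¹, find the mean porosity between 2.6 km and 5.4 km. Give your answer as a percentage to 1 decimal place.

8.3%

⟨φ⟩ = (1/(z₂−z₁)) ∫ φ₀ e^(−cz) dz = φ₀·(e^(−c·z₁) − e^(−c·z₂)) / (c·(z₂−z₁))
e^(−0.563×2.6) = 0.2314; e^(−0.563×5.4) = 0.0478
⟨φ⟩ = 0.71 × (0.2314 − 0.0478) / (0.563 × 2.8) = 0.71 × 0.1164 = 0.0827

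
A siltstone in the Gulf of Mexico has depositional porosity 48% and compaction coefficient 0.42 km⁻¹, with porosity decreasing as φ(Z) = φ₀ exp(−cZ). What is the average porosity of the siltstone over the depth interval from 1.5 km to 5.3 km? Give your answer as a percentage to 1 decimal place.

12.8%

⟨φ⟩ = (1/(Z₂−Z₁)) ∫ φ₀ e^(−cZ) dZ = φ₀·(e^(−c·Z₁) − e^(−c·Z₂)) / (c·(Z₂−Z₁))
e^(−0.42×1.5) = 0.5326; e^(−0.42×5.3) = 0.1080
⟨φ⟩ = 0.48 × (0.5326 − 0.1080) / (0.42 × 3.8) = 0.48 × 0.2661 = 0.1277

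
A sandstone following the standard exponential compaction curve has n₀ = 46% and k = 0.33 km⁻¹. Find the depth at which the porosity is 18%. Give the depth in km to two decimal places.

2.84 km

Invert Athy's law: Z = ln(n₀/n) / k
Z = ln(0.46/0.18) / 0.33 = ln(2.556) / 0.33 = 0.9383 / 0.33 = 2.843 km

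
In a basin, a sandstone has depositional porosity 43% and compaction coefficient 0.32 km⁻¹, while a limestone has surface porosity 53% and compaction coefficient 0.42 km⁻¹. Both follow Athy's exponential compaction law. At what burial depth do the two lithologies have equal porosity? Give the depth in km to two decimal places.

Set n₀ₐ e^(−βₐZ) = n₀ᵦ e^(−βᵦZ) ⇒ ln(n₀ₐ/n₀ᵦ) = (βₐ − βᵦ)·Z
Z = ln(0.43/0.53) / (0.32 − 0.42) = -0.2091 / -0.1 = 2.091 km

2.09 km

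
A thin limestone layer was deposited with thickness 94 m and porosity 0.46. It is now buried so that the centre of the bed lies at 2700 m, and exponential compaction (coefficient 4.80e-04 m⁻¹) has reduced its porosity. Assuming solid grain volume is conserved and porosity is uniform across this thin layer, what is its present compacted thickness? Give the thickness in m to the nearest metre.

58 m

Working in km (1 km = 1000 m; β in km⁻¹ = β in m⁻¹ × 1000):
Porosity at 2.7 km: phi = 0.46·exp(−0.48×2.7) = 0.1259
Solid-volume conservation: h(1−phi) = h₀(1−phi₀) ⇒ h = h₀·(1−phi₀)/(1−phi)
h = 0.094 × (1 − 0.46)/(1 − 0.1259) = 0.094 × 0.6178 = 0.0581 km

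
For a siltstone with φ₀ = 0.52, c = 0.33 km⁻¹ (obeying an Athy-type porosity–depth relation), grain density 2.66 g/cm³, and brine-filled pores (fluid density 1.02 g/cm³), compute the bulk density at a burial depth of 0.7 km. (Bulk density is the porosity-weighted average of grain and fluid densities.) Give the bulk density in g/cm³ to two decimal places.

1.98 g/cm³

Porosity at depth: φ = 0.52·exp(−0.33×0.7) = 0.52×0.7937 = 0.4127
Bulk density: ρ_b = (1−φ)ρ_g + φ·ρ_f = 0.5873×2.66 + 0.4127×1.02
       = 1.562 + 0.421 = 1.983 g/cm³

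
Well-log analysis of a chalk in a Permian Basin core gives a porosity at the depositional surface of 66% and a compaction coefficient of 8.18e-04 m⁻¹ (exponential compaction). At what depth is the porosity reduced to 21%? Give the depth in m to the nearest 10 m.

1400 m

Working in km (1 km = 1000 m; β in km⁻¹ = β in m⁻¹ × 1000):
Invert Athy's law: d = ln(n₀/n) / β
d = ln(0.66/0.21) / 0.818 = ln(3.143) / 0.818 = 1.1451 / 0.818 = 1.400 km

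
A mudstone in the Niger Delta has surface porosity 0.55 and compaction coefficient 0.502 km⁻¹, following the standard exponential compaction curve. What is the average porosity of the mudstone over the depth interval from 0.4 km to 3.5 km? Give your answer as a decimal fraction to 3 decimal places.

⟨φ⟩ = (1/(d₂−d₁)) ∫ φ₀ e^(−kd) dd = φ₀·(e^(−k·d₁) − e^(−k·d₂)) / (k·(d₂−d₁))
e^(−0.502×0.4) = 0.8181; e^(−0.502×3.5) = 0.1726
⟨φ⟩ = 0.55 × (0.8181 − 0.1726) / (0.502 × 3.1) = 0.55 × 0.4148 = 0.2281

0.228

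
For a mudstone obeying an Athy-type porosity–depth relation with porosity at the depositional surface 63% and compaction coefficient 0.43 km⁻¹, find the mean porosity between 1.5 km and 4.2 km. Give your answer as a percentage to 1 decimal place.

19.6%

⟨n⟩ = (1/(z₂−z₁)) ∫ n₀ e^(−βz) dz = n₀·(e^(−β·z₁) − e^(−β·z₂)) / (β·(z₂−z₁))
e^(−0.43×1.5) = 0.5247; e^(−0.43×4.2) = 0.1643
⟨n⟩ = 0.63 × (0.5247 − 0.1643) / (0.43 × 2.7) = 0.63 × 0.3104 = 0.1955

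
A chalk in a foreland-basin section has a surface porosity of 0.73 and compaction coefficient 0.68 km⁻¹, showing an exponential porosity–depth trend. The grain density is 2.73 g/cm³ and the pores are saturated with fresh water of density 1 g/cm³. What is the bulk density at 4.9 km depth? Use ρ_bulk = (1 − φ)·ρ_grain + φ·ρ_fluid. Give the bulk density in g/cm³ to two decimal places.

Porosity at depth: n = 0.73·exp(−0.68×4.9) = 0.73×0.0357 = 0.0261
Bulk density: ρ_b = (1−n)ρ_g + n·ρ_f = 0.9739×2.73 + 0.0261×1
       = 2.659 + 0.026 = 2.685 g/cm³

2.68 g/cm³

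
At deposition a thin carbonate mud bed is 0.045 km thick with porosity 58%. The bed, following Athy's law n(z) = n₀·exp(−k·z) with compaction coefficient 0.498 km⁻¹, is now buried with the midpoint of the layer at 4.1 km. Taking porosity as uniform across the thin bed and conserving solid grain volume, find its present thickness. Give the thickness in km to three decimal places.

Porosity at 4.1 km: n = 0.58·exp(−0.498×4.1) = 0.0753
Solid-volume conservation: h(1−n) = h₀(1−n₀) ⇒ h = h₀·(1−n₀)/(1−n)
h = 0.045 × (1 − 0.58)/(1 − 0.0753) = 0.045 × 0.4542 = 0.0204 km

0.020 km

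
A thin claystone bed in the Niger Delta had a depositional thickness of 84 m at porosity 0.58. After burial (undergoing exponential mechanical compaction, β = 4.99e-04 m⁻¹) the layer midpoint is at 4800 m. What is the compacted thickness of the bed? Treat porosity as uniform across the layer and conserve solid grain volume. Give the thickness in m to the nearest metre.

37 m

Working in km (1 km = 1000 m; β in km⁻¹ = β in m⁻¹ × 1000):
Porosity at 4.8 km: phi = 0.58·exp(−0.499×4.8) = 0.0529
Solid-volume conservation: h(1−phi) = h₀(1−phi₀) ⇒ h = h₀·(1−phi₀)/(1−phi)
h = 0.084 × (1 − 0.58)/(1 − 0.0529) = 0.084 × 0.4434 = 0.0372 km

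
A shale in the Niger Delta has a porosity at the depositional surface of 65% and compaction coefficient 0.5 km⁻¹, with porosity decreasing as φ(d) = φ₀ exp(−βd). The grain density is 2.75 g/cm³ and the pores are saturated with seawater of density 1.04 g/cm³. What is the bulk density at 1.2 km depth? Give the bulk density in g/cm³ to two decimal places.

2.14 g/cm³

Porosity at depth: φ = 0.65·exp(−0.5×1.2) = 0.65×0.5488 = 0.3567
Bulk density: ρ_b = (1−φ)ρ_g + φ·ρ_f = 0.6433×2.75 + 0.3567×1.04
       = 1.769 + 0.371 = 2.140 g/cm³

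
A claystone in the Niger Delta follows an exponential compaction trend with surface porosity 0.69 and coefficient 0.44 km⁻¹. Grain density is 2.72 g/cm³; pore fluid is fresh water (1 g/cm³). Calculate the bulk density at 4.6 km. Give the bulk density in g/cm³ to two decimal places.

2.56 g/cm³

Porosity at depth: φ = 0.69·exp(−0.44×4.6) = 0.69×0.1321 = 0.0912
Bulk density: ρ_b = (1−φ)ρ_g + φ·ρ_f = 0.9088×2.72 + 0.0912×1
       = 2.472 + 0.091 = 2.563 g/cm³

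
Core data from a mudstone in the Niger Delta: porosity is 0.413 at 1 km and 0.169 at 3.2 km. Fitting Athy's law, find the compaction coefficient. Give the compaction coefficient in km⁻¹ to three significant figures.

Athy: φ(Z) = φ₀ e^(−cZ) ⇒ φ₁/φ₂ = e^{c(Z₂−Z₁)} ⇒ c = ln(φ₁/φ₂)/(Z₂−Z₁)
c = ln(0.413/0.169) / (3.2 − 1) = ln(2.444) / 2.2 = 0.8935 / 2.2 = 0.4062 km⁻¹

0.406 km⁻¹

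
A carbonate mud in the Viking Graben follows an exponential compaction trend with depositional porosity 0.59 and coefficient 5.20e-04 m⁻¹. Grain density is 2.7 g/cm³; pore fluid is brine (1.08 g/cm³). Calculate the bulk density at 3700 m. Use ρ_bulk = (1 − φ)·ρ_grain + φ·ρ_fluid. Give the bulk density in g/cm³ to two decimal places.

Working in km (1 km = 1000 m; c in km⁻¹ = c in m⁻¹ × 1000):
Porosity at depth: φ = 0.59·exp(−0.52×3.7) = 0.59×0.1460 = 0.0862
Bulk density: ρ_b = (1−φ)ρ_g + φ·ρ_f = 0.9138×2.7 + 0.0862×1.08
       = 2.467 + 0.093 = 2.560 g/cm³

2.56 g/cm³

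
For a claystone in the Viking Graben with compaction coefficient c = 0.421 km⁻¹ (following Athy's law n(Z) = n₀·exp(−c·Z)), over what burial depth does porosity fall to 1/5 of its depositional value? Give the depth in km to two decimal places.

3.82 km

n/n₀ = 1/5 ⇒ exp(−c·Z) = 1/5 ⇒ Z = ln(5) / c
Z = 1.6094 / 0.421 = 3.823 km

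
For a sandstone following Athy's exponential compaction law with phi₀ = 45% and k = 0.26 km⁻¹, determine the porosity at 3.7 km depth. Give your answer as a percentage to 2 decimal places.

phi = phi₀·exp(−k·Z) = 0.45 × exp(−0.26 × 3.7) = 0.45 × exp(−0.962)
  = 0.45 × 0.3821 = 0.1720

17.20%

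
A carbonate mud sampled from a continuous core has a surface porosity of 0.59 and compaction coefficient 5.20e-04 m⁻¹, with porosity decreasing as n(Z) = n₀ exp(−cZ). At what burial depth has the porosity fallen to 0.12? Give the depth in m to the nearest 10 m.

3060 m

Working in km (1 km = 1000 m; c in km⁻¹ = c in m⁻¹ × 1000):
Invert Athy's law: Z = ln(n₀/n) / c
Z = ln(0.59/0.12) / 0.52 = ln(4.917) / 0.52 = 1.5926 / 0.52 = 3.063 km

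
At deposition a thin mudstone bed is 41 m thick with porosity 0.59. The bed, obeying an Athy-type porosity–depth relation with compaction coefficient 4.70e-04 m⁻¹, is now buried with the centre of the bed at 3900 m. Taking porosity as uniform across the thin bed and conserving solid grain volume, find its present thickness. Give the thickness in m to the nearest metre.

19 m

Working in km (1 km = 1000 m; k in km⁻¹ = k in m⁻¹ × 1000):
Porosity at 3.9 km: n = 0.59·exp(−0.47×3.9) = 0.0944
Solid-volume conservation: h(1−n) = h₀(1−n₀) ⇒ h = h₀·(1−n₀)/(1−n)
h = 0.041 × (1 − 0.59)/(1 − 0.0944) = 0.041 × 0.4527 = 0.0186 km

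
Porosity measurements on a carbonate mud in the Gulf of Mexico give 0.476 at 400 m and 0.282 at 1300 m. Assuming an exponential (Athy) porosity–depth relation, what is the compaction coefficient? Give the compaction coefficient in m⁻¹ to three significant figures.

0.000582 m⁻¹

Working in km (1 km = 1000 m; k in km⁻¹ = k in m⁻¹ × 1000):
Athy: n(d) = n₀ e^(−kd) ⇒ n₁/n₂ = e^{k(d₂−d₁)} ⇒ k = ln(n₁/n₂)/(d₂−d₁)
k = ln(0.476/0.282) / (1.3 − 0.4) = ln(1.688) / 0.9 = 0.5235 / 0.9 = 0.5817 km⁻¹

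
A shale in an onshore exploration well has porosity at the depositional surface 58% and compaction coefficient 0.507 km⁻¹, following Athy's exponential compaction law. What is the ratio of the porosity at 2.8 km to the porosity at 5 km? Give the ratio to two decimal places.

3.05

n(d₁)/n(d₂) = e^(−β·d₁)/e^(−β·d₂) = e^{β(d₂−d₁)}
= exp(0.507 × 2.2) = exp(1.115) = 3.0508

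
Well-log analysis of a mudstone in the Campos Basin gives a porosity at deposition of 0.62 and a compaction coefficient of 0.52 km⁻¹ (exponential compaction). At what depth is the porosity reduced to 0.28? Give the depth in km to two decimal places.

Invert Athy's law: z = ln(phi₀/phi) / k
z = ln(0.62/0.28) / 0.52 = ln(2.214) / 0.52 = 0.7949 / 0.52 = 1.529 km

1.53 km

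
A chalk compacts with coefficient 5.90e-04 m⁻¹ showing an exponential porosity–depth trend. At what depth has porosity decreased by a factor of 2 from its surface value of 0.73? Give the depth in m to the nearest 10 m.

1170 m

Working in km (1 km = 1000 m; k in km⁻¹ = k in m⁻¹ × 1000):
φ/φ₀ = 1/2 ⇒ exp(−k·z) = 1/2 ⇒ z = ln(2) / k
z = 0.6931 / 0.59 = 1.175 km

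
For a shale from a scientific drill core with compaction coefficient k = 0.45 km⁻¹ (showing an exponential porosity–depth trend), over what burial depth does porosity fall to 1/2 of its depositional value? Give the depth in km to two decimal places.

n/n₀ = 1/2 ⇒ exp(−k·z) = 1/2 ⇒ z = ln(2) / k
z = 0.6931 / 0.45 = 1.540 km

1.54 km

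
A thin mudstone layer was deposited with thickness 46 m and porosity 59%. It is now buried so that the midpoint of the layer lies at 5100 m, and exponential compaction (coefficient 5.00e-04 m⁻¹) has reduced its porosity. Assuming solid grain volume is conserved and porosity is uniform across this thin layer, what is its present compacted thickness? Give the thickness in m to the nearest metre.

20 m

Working in km (1 km = 1000 m; β in km⁻¹ = β in m⁻¹ × 1000):
Porosity at 5.1 km: φ = 0.59·exp(−0.5×5.1) = 0.0461
Solid-volume conservation: h(1−φ) = h₀(1−φ₀) ⇒ h = h₀·(1−φ₀)/(1−φ)
h = 0.046 × (1 − 0.59)/(1 − 0.0461) = 0.046 × 0.4298 = 0.0198 km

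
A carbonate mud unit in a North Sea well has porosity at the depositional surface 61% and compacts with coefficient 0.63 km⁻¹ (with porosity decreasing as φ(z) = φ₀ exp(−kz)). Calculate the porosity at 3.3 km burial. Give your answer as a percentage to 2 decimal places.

7.63%

φ = φ₀·exp(−k·z) = 0.61 × exp(−0.63 × 3.3) = 0.61 × exp(−2.079)
  = 0.61 × 0.1251 = 0.0763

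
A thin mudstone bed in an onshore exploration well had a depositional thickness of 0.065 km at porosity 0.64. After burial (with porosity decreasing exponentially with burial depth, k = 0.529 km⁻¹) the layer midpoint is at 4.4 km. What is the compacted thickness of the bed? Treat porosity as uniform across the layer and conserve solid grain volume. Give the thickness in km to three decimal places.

0.025 km

Porosity at 4.4 km: φ = 0.64·exp(−0.529×4.4) = 0.0624
Solid-volume conservation: h(1−φ) = h₀(1−φ₀) ⇒ h = h₀·(1−φ₀)/(1−φ)
h = 0.065 × (1 − 0.64)/(1 − 0.0624) = 0.065 × 0.3840 = 0.0250 km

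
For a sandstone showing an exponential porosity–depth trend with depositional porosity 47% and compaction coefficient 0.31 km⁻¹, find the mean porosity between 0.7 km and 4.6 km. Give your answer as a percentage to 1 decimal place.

⟨φ⟩ = (1/(z₂−z₁)) ∫ φ₀ e^(−cz) dz = φ₀·(e^(−c·z₁) − e^(−c·z₂)) / (c·(z₂−z₁))
e^(−0.31×0.7) = 0.8049; e^(−0.31×4.6) = 0.2403
⟨φ⟩ = 0.47 × (0.8049 − 0.2403) / (0.31 × 3.9) = 0.47 × 0.4670 = 0.2195

22.0%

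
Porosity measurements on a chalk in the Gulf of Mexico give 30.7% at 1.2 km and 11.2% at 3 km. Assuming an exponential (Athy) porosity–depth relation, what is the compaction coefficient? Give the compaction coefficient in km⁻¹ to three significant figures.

0.560 km⁻¹

Athy: phi(Z) = phi₀ e^(−kZ) ⇒ phi₁/phi₂ = e^{k(Z₂−Z₁)} ⇒ k = ln(phi₁/phi₂)/(Z₂−Z₁)
k = ln(0.307/0.112) / (3 − 1.2) = ln(2.741) / 1.8 = 1.0083 / 1.8 = 0.5602 km⁻¹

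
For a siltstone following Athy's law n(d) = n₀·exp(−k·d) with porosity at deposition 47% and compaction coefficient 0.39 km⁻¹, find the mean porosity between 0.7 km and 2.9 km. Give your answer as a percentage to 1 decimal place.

24.0%

⟨n⟩ = (1/(d₂−d₁)) ∫ n₀ e^(−kd) dd = n₀·(e^(−k·d₁) − e^(−k·d₂)) / (k·(d₂−d₁))
e^(−0.39×0.7) = 0.7611; e^(−0.39×2.9) = 0.3227
⟨n⟩ = 0.47 × (0.7611 − 0.3227) / (0.39 × 2.2) = 0.47 × 0.5109 = 0.2401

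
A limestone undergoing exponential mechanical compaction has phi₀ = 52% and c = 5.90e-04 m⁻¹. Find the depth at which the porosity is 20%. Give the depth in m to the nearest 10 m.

1620 m

Working in km (1 km = 1000 m; c in km⁻¹ = c in m⁻¹ × 1000):
Invert Athy's law: d = ln(phi₀/phi) / c
d = ln(0.52/0.2) / 0.59 = ln(2.6) / 0.59 = 0.9555 / 0.59 = 1.620 km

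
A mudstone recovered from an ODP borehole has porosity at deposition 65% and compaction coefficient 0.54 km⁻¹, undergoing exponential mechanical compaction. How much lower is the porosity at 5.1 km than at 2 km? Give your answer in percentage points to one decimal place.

17.9 percentage points

n(2) = 0.65·e^(−0.54×2) = 0.2207
n(5.1) = 0.65·e^(−0.54×5.1) = 0.0414
Δn = 0.2207 − 0.0414 = 0.1793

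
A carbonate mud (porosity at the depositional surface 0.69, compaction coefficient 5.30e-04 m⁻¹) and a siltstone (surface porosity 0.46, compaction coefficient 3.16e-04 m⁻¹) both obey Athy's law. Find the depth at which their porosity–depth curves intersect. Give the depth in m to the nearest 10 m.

1890 m

Working in km (1 km = 1000 m; k in km⁻¹ = k in m⁻¹ × 1000):
Set φ₀ₐ e^(−kₐd) = φ₀ᵦ e^(−kᵦd) ⇒ ln(φ₀ₐ/φ₀ᵦ) = (kₐ − kᵦ)·d
d = ln(0.69/0.46) / (0.53 − 0.316) = 0.4055 / 0.214 = 1.895 km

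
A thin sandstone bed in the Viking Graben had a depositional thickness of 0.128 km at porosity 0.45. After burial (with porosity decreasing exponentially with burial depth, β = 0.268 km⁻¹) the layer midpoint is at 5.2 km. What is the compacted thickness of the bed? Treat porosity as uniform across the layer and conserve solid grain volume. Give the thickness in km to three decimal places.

0.079 km

Porosity at 5.2 km: n = 0.45·exp(−0.268×5.2) = 0.1117
Solid-volume conservation: h(1−n) = h₀(1−n₀) ⇒ h = h₀·(1−n₀)/(1−n)
h = 0.128 × (1 − 0.45)/(1 − 0.1117) = 0.128 × 0.6191 = 0.0793 km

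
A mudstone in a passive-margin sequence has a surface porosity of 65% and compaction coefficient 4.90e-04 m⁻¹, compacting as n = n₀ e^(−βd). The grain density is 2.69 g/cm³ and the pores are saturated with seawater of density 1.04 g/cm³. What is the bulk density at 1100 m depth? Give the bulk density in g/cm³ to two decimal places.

2.06 g/cm³

Working in km (1 km = 1000 m; β in km⁻¹ = β in m⁻¹ × 1000):
Porosity at depth: n = 0.65·exp(−0.49×1.1) = 0.65×0.5833 = 0.3792
Bulk density: ρ_b = (1−n)ρ_g + n·ρ_f = 0.6208×2.69 + 0.3792×1.04
       = 1.670 + 0.394 = 2.064 g/cm³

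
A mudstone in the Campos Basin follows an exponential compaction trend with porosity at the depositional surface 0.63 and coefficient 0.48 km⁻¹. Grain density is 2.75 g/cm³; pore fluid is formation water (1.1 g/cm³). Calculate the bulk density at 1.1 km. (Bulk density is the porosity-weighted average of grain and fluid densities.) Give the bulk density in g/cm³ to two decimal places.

Porosity at depth: n = 0.63·exp(−0.48×1.1) = 0.63×0.5898 = 0.3716
Bulk density: ρ_b = (1−n)ρ_g + n·ρ_f = 0.6284×2.75 + 0.3716×1.1
       = 1.728 + 0.409 = 2.137 g/cm³

2.14 g/cm³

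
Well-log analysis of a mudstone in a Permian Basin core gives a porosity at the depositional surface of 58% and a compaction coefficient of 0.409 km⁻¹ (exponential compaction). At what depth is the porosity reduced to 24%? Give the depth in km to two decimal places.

Invert Athy's law: z = ln(phi₀/phi) / β
z = ln(0.58/0.24) / 0.409 = ln(2.417) / 0.409 = 0.8824 / 0.409 = 2.157 km

2.16 km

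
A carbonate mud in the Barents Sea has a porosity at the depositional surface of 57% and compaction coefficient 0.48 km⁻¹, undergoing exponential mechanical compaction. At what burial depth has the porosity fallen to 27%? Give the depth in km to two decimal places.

Invert Athy's law: z = ln(phi₀/phi) / β
z = ln(0.57/0.27) / 0.48 = ln(2.111) / 0.48 = 0.7472 / 0.48 = 1.557 km

1.56 km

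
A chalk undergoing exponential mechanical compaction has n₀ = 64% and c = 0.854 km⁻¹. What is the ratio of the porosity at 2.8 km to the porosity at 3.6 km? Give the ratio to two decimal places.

1.98

n(Z₁)/n(Z₂) = e^(−c·Z₁)/e^(−c·Z₂) = e^{c(Z₂−Z₁)}
= exp(0.854 × 0.8) = exp(0.6832) = 1.9802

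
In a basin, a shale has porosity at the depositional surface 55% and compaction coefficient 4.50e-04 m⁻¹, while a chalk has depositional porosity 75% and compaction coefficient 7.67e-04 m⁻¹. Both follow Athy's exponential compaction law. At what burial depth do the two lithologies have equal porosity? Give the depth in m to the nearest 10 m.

980 m

Working in km (1 km = 1000 m; β in km⁻¹ = β in m⁻¹ × 1000):
Set n₀ₐ e^(−βₐz) = n₀ᵦ e^(−βᵦz) ⇒ ln(n₀ₐ/n₀ᵦ) = (βₐ − βᵦ)·z
z = ln(0.55/0.75) / (0.45 − 0.767) = -0.3102 / -0.317 = 0.978 km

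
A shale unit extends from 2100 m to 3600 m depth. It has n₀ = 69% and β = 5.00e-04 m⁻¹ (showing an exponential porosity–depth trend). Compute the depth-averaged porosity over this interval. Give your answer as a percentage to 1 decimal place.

Working in km (1 km = 1000 m; β in km⁻¹ = β in m⁻¹ × 1000):
⟨n⟩ = (1/(z₂−z₁)) ∫ n₀ e^(−βz) dz = n₀·(e^(−β·z₁) − e^(−β·z₂)) / (β·(z₂−z₁))
e^(−0.5×2.1) = 0.3499; e^(−0.5×3.6) = 0.1653
⟨n⟩ = 0.69 × (0.3499 − 0.1653) / (0.5 × 1.5) = 0.69 × 0.2462 = 0.1699

17.0%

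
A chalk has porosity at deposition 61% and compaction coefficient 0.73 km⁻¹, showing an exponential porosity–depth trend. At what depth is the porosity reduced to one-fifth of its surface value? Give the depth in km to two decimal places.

2.20 km

n/n₀ = 1/5 ⇒ exp(−c·Z) = 1/5 ⇒ Z = ln(5) / c
Z = 1.6094 / 0.73 = 2.205 km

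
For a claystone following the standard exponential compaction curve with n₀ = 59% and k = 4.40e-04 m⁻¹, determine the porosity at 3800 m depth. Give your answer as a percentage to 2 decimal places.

Working in km (1 km = 1000 m; k in km⁻¹ = k in m⁻¹ × 1000):
n = n₀·exp(−k·Z) = 0.59 × exp(−0.44 × 3.8) = 0.59 × exp(−1.672)
  = 0.59 × 0.1879 = 0.1108

11.08%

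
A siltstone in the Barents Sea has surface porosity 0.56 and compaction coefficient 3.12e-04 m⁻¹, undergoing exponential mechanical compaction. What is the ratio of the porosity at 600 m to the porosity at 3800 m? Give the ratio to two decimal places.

Working in km (1 km = 1000 m; β in km⁻¹ = β in m⁻¹ × 1000):
φ(z₁)/φ(z₂) = e^(−β·z₁)/e^(−β·z₂) = e^{β(z₂−z₁)}
= exp(0.312 × 3.2) = exp(0.9984) = 2.7139

2.71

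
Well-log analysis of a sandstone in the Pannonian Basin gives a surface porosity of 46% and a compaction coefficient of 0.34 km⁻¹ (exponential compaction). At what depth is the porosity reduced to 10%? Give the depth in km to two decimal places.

Invert Athy's law: d = ln(phi₀/phi) / β
d = ln(0.46/0.1) / 0.34 = ln(4.6) / 0.34 = 1.5261 / 0.34 = 4.488 km

4.49 km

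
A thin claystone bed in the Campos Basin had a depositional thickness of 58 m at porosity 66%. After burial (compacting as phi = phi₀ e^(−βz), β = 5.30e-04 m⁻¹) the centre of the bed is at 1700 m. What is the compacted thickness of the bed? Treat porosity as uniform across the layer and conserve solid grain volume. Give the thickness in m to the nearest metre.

Working in km (1 km = 1000 m; β in km⁻¹ = β in m⁻¹ × 1000):
Porosity at 1.7 km: phi = 0.66·exp(−0.53×1.7) = 0.2681
Solid-volume conservation: h(1−phi) = h₀(1−phi₀) ⇒ h = h₀·(1−phi₀)/(1−phi)
h = 0.058 × (1 − 0.66)/(1 − 0.2681) = 0.058 × 0.4645 = 0.0269 km

27 m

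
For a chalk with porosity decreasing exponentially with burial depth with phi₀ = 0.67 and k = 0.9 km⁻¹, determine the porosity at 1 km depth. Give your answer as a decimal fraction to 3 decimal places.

phi = phi₀·exp(−k·z) = 0.67 × exp(−0.9 × 1) = 0.67 × exp(−0.9)
  = 0.67 × 0.4066 = 0.2724

0.272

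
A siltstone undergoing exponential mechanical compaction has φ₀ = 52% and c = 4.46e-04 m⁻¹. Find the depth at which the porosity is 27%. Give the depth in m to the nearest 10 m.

1470 m

Working in km (1 km = 1000 m; c in km⁻¹ = c in m⁻¹ × 1000):
Invert Athy's law: z = ln(φ₀/φ) / c
z = ln(0.52/0.27) / 0.446 = ln(1.926) / 0.446 = 0.6554 / 0.446 = 1.470 km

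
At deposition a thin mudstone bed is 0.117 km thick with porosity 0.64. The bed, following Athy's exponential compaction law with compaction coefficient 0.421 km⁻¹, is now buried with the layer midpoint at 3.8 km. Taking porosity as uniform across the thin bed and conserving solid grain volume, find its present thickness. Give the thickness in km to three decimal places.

Porosity at 3.8 km: n = 0.64·exp(−0.421×3.8) = 0.1292
Solid-volume conservation: h(1−n) = h₀(1−n₀) ⇒ h = h₀·(1−n₀)/(1−n)
h = 0.117 × (1 − 0.64)/(1 − 0.1292) = 0.117 × 0.4134 = 0.0484 km

0.048 km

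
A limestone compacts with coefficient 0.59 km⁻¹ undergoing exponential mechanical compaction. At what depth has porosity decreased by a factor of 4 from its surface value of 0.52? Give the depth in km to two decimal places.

phi/phi₀ = 1/4 ⇒ exp(−k·Z) = 1/4 ⇒ Z = ln(4) / k
Z = 1.3863 / 0.59 = 2.350 km

2.35 km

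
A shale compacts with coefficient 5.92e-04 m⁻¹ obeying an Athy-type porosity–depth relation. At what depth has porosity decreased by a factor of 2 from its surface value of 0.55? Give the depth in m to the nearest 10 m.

1170 m

Working in km (1 km = 1000 m; β in km⁻¹ = β in m⁻¹ × 1000):
φ/φ₀ = 1/2 ⇒ exp(−β·d) = 1/2 ⇒ d = ln(2) / β
d = 0.6931 / 0.592 = 1.171 km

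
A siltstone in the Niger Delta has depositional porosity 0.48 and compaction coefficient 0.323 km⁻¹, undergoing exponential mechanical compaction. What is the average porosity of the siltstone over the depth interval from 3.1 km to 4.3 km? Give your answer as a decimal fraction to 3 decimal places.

⟨phi⟩ = (1/(d₂−d₁)) ∫ phi₀ e^(−cd) dd = phi₀·(e^(−c·d₁) − e^(−c·d₂)) / (c·(d₂−d₁))
e^(−0.323×3.1) = 0.3674; e^(−0.323×4.3) = 0.2493
⟨phi⟩ = 0.48 × (0.3674 − 0.2493) / (0.323 × 1.2) = 0.48 × 0.3046 = 0.1462

0.146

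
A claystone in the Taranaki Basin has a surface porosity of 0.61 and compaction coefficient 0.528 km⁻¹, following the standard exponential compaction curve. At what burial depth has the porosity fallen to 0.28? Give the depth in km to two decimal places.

Invert Athy's law: z = ln(φ₀/φ) / k
z = ln(0.61/0.28) / 0.528 = ln(2.179) / 0.528 = 0.7787 / 0.528 = 1.475 km

1.47 km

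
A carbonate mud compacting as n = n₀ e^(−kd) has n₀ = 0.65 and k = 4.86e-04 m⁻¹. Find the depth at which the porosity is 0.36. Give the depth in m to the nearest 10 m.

Working in km (1 km = 1000 m; k in km⁻¹ = k in m⁻¹ × 1000):
Invert Athy's law: d = ln(n₀/n) / k
d = ln(0.65/0.36) / 0.486 = ln(1.806) / 0.486 = 0.5909 / 0.486 = 1.216 km

1220 m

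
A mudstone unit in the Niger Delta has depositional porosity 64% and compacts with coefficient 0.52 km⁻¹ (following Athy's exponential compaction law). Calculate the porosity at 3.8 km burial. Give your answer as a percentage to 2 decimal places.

φ = φ₀·exp(−c·d) = 0.64 × exp(−0.52 × 3.8) = 0.64 × exp(−1.976)
  = 0.64 × 0.1386 = 0.0887

8.87%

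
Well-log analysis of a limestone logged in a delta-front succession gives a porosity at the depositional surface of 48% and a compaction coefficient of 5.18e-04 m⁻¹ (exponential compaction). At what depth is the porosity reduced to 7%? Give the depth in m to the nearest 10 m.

3720 m

Working in km (1 km = 1000 m; c in km⁻¹ = c in m⁻¹ × 1000):
Invert Athy's law: d = ln(phi₀/phi) / c
d = ln(0.48/0.07) / 0.518 = ln(6.857) / 0.518 = 1.9253 / 0.518 = 3.717 km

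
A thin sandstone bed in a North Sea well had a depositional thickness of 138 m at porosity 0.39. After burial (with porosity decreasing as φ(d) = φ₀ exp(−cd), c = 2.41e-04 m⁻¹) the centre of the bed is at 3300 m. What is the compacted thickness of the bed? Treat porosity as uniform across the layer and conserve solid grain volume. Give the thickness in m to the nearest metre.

Working in km (1 km = 1000 m; c in km⁻¹ = c in m⁻¹ × 1000):
Porosity at 3.3 km: φ = 0.39·exp(−0.241×3.3) = 0.1761
Solid-volume conservation: h(1−φ) = h₀(1−φ₀) ⇒ h = h₀·(1−φ₀)/(1−φ)
h = 0.138 × (1 − 0.39)/(1 − 0.1761) = 0.138 × 0.7403 = 0.1022 km

102 m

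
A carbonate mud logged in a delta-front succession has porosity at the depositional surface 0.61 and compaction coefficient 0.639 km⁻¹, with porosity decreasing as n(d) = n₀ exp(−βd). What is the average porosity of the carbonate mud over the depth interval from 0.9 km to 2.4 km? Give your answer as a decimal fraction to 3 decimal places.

0.221

⟨n⟩ = (1/(d₂−d₁)) ∫ n₀ e^(−βd) dd = n₀·(e^(−β·d₁) − e^(−β·d₂)) / (β·(d₂−d₁))
e^(−0.639×0.9) = 0.5626; e^(−0.639×2.4) = 0.2158
⟨n⟩ = 0.61 × (0.5626 − 0.2158) / (0.639 × 1.5) = 0.61 × 0.3619 = 0.2208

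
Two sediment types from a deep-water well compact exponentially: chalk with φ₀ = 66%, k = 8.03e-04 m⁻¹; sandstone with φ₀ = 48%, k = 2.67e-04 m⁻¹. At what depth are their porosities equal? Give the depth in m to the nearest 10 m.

590 m

Working in km (1 km = 1000 m; k in km⁻¹ = k in m⁻¹ × 1000):
Set φ₀ₐ e^(−kₐd) = φ₀ᵦ e^(−kᵦd) ⇒ ln(φ₀ₐ/φ₀ᵦ) = (kₐ − kᵦ)·d
d = ln(0.66/0.48) / (0.803 − 0.267) = 0.3185 / 0.536 = 0.594 km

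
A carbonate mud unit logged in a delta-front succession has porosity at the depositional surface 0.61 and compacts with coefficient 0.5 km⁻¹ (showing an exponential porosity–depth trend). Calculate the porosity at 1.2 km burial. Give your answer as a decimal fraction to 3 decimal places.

n = n₀·exp(−β·z) = 0.61 × exp(−0.5 × 1.2) = 0.61 × exp(−0.6)
  = 0.61 × 0.5488 = 0.3348

0.335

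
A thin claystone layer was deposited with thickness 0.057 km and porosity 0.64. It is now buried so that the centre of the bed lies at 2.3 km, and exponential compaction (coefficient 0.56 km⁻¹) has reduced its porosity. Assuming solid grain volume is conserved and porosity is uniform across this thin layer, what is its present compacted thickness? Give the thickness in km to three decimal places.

0.025 km

Porosity at 2.3 km: φ = 0.64·exp(−0.56×2.3) = 0.1765
Solid-volume conservation: h(1−φ) = h₀(1−φ₀) ⇒ h = h₀·(1−φ₀)/(1−φ)
h = 0.057 × (1 − 0.64)/(1 − 0.1765) = 0.057 × 0.4372 = 0.0249 km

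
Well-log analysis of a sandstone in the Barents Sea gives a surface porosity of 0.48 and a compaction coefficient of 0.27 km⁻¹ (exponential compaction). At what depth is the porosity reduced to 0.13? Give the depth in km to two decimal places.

4.84 km

Invert Athy's law: d = ln(φ₀/φ) / k
d = ln(0.48/0.13) / 0.27 = ln(3.692) / 0.27 = 1.3063 / 0.27 = 4.838 km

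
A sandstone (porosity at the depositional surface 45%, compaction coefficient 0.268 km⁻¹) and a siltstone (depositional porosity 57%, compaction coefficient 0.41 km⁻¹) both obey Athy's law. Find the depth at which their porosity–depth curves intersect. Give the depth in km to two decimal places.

1.66 km

Set phi₀ₐ e^(−kₐZ) = phi₀ᵦ e^(−kᵦZ) ⇒ ln(phi₀ₐ/phi₀ᵦ) = (kₐ − kᵦ)·Z
Z = ln(0.45/0.57) / (0.268 − 0.41) = -0.2364 / -0.142 = 1.665 km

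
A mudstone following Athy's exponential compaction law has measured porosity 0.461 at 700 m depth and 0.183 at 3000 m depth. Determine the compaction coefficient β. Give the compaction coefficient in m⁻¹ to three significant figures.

Working in km (1 km = 1000 m; β in km⁻¹ = β in m⁻¹ × 1000):
Athy: φ(z) = φ₀ e^(−βz) ⇒ φ₁/φ₂ = e^{β(z₂−z₁)} ⇒ β = ln(φ₁/φ₂)/(z₂−z₁)
β = ln(0.461/0.183) / (3 − 0.7) = ln(2.519) / 2.3 = 0.9239 / 2.3 = 0.4017 km⁻¹

0.000402 m⁻¹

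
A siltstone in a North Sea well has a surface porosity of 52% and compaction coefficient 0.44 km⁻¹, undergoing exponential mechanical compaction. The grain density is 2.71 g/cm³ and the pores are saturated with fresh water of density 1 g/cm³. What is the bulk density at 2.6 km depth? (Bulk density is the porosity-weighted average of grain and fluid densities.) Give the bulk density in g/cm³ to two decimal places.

Porosity at depth: phi = 0.52·exp(−0.44×2.6) = 0.52×0.3185 = 0.1656
Bulk density: ρ_b = (1−phi)ρ_g + phi·ρ_f = 0.8344×2.71 + 0.1656×1
       = 2.261 + 0.166 = 2.427 g/cm³

2.43 g/cm³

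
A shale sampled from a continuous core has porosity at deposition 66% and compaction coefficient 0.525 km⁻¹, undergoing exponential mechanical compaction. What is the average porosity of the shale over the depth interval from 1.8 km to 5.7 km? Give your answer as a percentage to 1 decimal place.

10.9%

⟨φ⟩ = (1/(d₂−d₁)) ∫ φ₀ e^(−cd) dd = φ₀·(e^(−c·d₁) − e^(−c·d₂)) / (c·(d₂−d₁))
e^(−0.525×1.8) = 0.3887; e^(−0.525×5.7) = 0.0502
⟨φ⟩ = 0.66 × (0.3887 − 0.0502) / (0.525 × 3.9) = 0.66 × 0.1653 = 0.1091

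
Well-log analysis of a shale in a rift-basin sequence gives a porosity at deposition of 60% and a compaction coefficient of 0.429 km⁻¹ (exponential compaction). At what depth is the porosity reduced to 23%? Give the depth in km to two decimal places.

2.24 km

Invert Athy's law: d = ln(φ₀/φ) / k
d = ln(0.6/0.23) / 0.429 = ln(2.609) / 0.429 = 0.9589 / 0.429 = 2.235 km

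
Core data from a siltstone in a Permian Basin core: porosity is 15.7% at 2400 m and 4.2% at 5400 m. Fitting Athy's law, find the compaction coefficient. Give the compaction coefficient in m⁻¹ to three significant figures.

0.000440 m⁻¹

Working in km (1 km = 1000 m; k in km⁻¹ = k in m⁻¹ × 1000):
Athy: n(Z) = n₀ e^(−kZ) ⇒ n₁/n₂ = e^{k(Z₂−Z₁)} ⇒ k = ln(n₁/n₂)/(Z₂−Z₁)
k = ln(0.157/0.042) / (5.4 − 2.4) = ln(3.738) / 3 = 1.3186 / 3 = 0.4395 km⁻¹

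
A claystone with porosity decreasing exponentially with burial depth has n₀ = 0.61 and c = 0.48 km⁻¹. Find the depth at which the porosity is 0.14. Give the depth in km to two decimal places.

Invert Athy's law: Z = ln(n₀/n) / c
Z = ln(0.61/0.14) / 0.48 = ln(4.357) / 0.48 = 1.4718 / 0.48 = 3.066 km

3.07 km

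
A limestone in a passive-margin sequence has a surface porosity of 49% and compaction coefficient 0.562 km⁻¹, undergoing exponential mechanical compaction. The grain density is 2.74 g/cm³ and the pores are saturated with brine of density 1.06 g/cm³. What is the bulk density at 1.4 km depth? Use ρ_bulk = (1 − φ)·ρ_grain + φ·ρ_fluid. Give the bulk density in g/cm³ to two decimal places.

Porosity at depth: n = 0.49·exp(−0.562×1.4) = 0.49×0.4553 = 0.2231
Bulk density: ρ_b = (1−n)ρ_g + n·ρ_f = 0.7769×2.74 + 0.2231×1.06
       = 2.129 + 0.236 = 2.365 g/cm³

2.37 g/cm³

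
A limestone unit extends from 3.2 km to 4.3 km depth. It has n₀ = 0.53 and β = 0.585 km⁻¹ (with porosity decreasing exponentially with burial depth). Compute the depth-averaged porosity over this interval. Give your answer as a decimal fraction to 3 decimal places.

0.060

⟨n⟩ = (1/(z₂−z₁)) ∫ n₀ e^(−βz) dz = n₀·(e^(−β·z₁) − e^(−β·z₂)) / (β·(z₂−z₁))
e^(−0.585×3.2) = 0.1538; e^(−0.585×4.3) = 0.0808
⟨n⟩ = 0.53 × (0.1538 − 0.0808) / (0.585 × 1.1) = 0.53 × 0.1134 = 0.0601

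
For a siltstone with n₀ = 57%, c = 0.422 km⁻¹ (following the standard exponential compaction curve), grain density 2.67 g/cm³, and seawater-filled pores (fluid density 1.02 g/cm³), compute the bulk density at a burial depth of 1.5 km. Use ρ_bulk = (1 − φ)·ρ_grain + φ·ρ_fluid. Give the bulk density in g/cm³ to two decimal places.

2.17 g/cm³

Porosity at depth: n = 0.57·exp(−0.422×1.5) = 0.57×0.5310 = 0.3027
Bulk density: ρ_b = (1−n)ρ_g + n·ρ_f = 0.6973×2.67 + 0.3027×1.02
       = 1.862 + 0.309 = 2.171 g/cm³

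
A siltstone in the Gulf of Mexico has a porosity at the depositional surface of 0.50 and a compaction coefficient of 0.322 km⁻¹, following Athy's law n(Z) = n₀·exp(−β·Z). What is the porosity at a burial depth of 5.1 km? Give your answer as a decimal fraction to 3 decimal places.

n = n₀·exp(−β·Z) = 0.5 × exp(−0.322 × 5.1) = 0.5 × exp(−1.642)
  = 0.5 × 0.1936 = 0.0968

0.097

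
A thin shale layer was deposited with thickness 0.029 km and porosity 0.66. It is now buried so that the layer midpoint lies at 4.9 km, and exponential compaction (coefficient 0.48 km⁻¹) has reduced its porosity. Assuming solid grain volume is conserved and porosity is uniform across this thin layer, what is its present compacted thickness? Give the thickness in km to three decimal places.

0.011 km

Porosity at 4.9 km: n = 0.66·exp(−0.48×4.9) = 0.0628
Solid-volume conservation: h(1−n) = h₀(1−n₀) ⇒ h = h₀·(1−n₀)/(1−n)
h = 0.029 × (1 − 0.66)/(1 − 0.0628) = 0.029 × 0.3628 = 0.0105 km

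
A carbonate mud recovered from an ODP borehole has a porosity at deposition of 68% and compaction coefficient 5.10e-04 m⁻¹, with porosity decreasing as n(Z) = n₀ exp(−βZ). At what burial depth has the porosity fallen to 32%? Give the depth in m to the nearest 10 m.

1480 m

Working in km (1 km = 1000 m; β in km⁻¹ = β in m⁻¹ × 1000):
Invert Athy's law: Z = ln(n₀/n) / β
Z = ln(0.68/0.32) / 0.51 = ln(2.125) / 0.51 = 0.7538 / 0.51 = 1.478 km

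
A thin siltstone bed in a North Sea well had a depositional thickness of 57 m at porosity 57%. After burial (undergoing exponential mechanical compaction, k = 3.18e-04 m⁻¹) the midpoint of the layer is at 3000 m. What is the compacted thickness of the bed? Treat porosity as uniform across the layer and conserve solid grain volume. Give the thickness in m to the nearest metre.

Working in km (1 km = 1000 m; k in km⁻¹ = k in m⁻¹ × 1000):
Porosity at 3 km: n = 0.57·exp(−0.318×3) = 0.2196
Solid-volume conservation: h(1−n) = h₀(1−n₀) ⇒ h = h₀·(1−n₀)/(1−n)
h = 0.057 × (1 − 0.57)/(1 − 0.2196) = 0.057 × 0.5510 = 0.0314 km

31 m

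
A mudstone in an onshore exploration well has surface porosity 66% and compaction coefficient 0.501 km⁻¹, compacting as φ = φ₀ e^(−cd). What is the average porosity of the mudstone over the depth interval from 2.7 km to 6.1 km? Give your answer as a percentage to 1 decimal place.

⟨φ⟩ = (1/(d₂−d₁)) ∫ φ₀ e^(−cd) dd = φ₀·(e^(−c·d₁) − e^(−c·d₂)) / (c·(d₂−d₁))
e^(−0.501×2.7) = 0.2585; e^(−0.501×6.1) = 0.0471
⟨φ⟩ = 0.66 × (0.2585 − 0.0471) / (0.501 × 3.4) = 0.66 × 0.1241 = 0.0819

8.2%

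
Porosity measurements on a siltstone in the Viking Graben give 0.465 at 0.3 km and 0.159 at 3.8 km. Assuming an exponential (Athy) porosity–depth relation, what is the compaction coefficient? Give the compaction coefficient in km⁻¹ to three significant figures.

Athy: φ(d) = φ₀ e^(−cd) ⇒ φ₁/φ₂ = e^{c(d₂−d₁)} ⇒ c = ln(φ₁/φ₂)/(d₂−d₁)
c = ln(0.465/0.159) / (3.8 − 0.3) = ln(2.925) / 3.5 = 1.0731 / 3.5 = 0.3066 km⁻¹

0.307 km⁻¹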